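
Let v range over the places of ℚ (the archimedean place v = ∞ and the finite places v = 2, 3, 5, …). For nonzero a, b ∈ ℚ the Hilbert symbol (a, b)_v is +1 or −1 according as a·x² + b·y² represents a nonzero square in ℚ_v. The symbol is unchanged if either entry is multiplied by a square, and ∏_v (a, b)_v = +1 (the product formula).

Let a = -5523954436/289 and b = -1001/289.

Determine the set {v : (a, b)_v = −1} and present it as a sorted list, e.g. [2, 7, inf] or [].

Mod squares: a ≡ -232921, b ≡ -1001. Check v ∈ {∞, 2, 7, 11, 13, 17, 19, 23, 41}.
v=19: a=19^1·(≡15), b=19^0·(≡11) mod 19; (15|19)=-1, (11|19)=+1; (−1)^{1·0·9}·(-1)^0·(+1)^1 = +1.
v=11: a=11^2·(≡1), b=11^1·(≡10) mod 11; (1|11)=+1, (10|11)=-1; (−1)^{2·1·5}·(+1)^1·(-1)^2 = +1.
v=41: a=41^1·(≡39), b=41^0·(≡12) mod 41; (39|41)=+1, (12|41)=-1; (−1)^{1·0·20}·(+1)^0·(-1)^1 = -1.
v=17: a=17^-2·(≡13), b=17^-2·(≡2) mod 17; (13|17)=+1, (2|17)=+1; (−1)^{-2·-2·8}·(+1)^-2·(+1)^-2 = +1.
v=2: v_2(a)=2, v_2(b)=0; units ≡ 7, 7 (mod 8); ε·ε+αω+βω = 1·1+2·0+0·0 ≡ 1  ⇒  (a,b)_2 = -1.
v=7: a=7^2·(≡2), b=7^1·(≡2) mod 7; (2|7)=+1, (2|7)=+1; (−1)^{2·1·3}·(+1)^1·(+1)^2 = +1.
v=23: a=23^1·(≡9), b=23^0·(≡15) mod 23; (9|23)=+1, (15|23)=-1; (−1)^{1·0·11}·(+1)^0·(-1)^1 = -1.
v=∞: -232921 < 0 and -1001 < 0  ⇒  (a,b)_∞ = -1.
v=13: a=13^1·(≡9), b=13^1·(≡9) mod 13; (9|13)=+1, (9|13)=+1; (−1)^{1·1·6}·(+1)^1·(+1)^1 = +1.
|Ram(-232921, -1001)| = 4, even; anisotropic at {2, 23, 41, ∞}.

[2, 23, 41, inf]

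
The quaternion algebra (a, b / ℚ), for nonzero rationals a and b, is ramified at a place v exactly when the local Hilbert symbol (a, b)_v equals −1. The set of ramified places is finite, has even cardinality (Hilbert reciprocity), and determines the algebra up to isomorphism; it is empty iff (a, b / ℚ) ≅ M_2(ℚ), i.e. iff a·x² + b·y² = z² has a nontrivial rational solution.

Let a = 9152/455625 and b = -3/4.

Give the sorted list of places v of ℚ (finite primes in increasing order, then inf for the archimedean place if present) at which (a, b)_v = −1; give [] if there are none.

Mod squares: a ≡ 143, b ≡ -3. Check v ∈ {∞, 2, 3, 5, 11, 13}.
v=5: a=5^-4·(≡3), b=5^0·(≡3) mod 5; (3|5)=-1, (3|5)=-1; (−1)^{-4·0·2}·(-1)^0·(-1)^-4 = +1.
v=∞: 143 > 0 and -3 < 0  ⇒  (a,b)_∞ = +1.
v=13: a=13^1·(≡2), b=13^0·(≡9) mod 13; (2|13)=-1, (9|13)=+1; (−1)^{1·0·6}·(-1)^0·(+1)^1 = +1.
v=2: v_2(a)=6, v_2(b)=-2; units ≡ 7, 5 (mod 8); ε·ε+αω+βω = 1·0+6·1+-2·0 ≡ 0  ⇒  (a,b)_2 = +1.
v=3: a=3^-6·(≡2), b=3^1·(≡2) mod 3; (2|3)=-1, (2|3)=-1; (−1)^{-6·1·1}·(-1)^1·(-1)^-6 = -1.
v=11: a=11^1·(≡8), b=11^0·(≡2) mod 11; (8|11)=-1, (2|11)=-1; (−1)^{1·0·5}·(-1)^0·(-1)^1 = -1.
|Ram(143, -3)| = 2, even; anisotropic at {3, 11}.

[3, 11]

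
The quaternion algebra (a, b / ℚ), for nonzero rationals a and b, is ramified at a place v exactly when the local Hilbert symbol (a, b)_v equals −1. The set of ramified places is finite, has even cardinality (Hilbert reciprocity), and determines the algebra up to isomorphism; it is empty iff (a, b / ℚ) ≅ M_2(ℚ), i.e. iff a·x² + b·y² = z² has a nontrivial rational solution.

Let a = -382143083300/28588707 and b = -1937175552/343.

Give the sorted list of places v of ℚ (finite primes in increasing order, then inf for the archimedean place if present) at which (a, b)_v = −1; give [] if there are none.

Mod squares: a ≡ -51, b ≡ -1471379. Check v ∈ {∞, 2, 3, 5, 7, 11, 13, 17, 19, 23, 29, 37, 47}.
v=37: a=37^0·(≡31), b=37^1·(≡31) mod 37; (31|37)=-1, (31|37)=-1; (−1)^{0·1·18}·(-1)^1·(-1)^0 = -1.
v=2: v_2(a)=2, v_2(b)=10; units ≡ 5, 5 (mod 8); ε·ε+αω+βω = 0·0+2·1+10·1 ≡ 0  ⇒  (a,b)_2 = +1.
v=23: a=23^0·(≡3), b=23^1·(≡18) mod 23; (3|23)=+1, (18|23)=+1; (−1)^{0·1·11}·(+1)^1·(+1)^0 = +1.
v=∞: -51 < 0 and -1471379 < 0  ⇒  (a,b)_∞ = -1.
v=5: a=5^2·(≡4), b=5^0·(≡1) mod 5; (4|5)=+1, (1|5)=+1; (−1)^{2·0·2}·(+1)^0·(+1)^2 = +1.
v=11: a=11^2·(≡4), b=11^0·(≡9) mod 11; (4|11)=+1, (9|11)=+1; (−1)^{2·0·5}·(+1)^0·(+1)^2 = +1.
v=29: a=29^2·(≡1), b=29^0·(≡23) mod 29; (1|29)=+1, (23|29)=+1; (−1)^{2·0·14}·(+1)^0·(+1)^2 = +1.
v=13: a=13^0·(≡12), b=13^1·(≡2) mod 13; (12|13)=+1, (2|13)=-1; (−1)^{0·1·6}·(+1)^1·(-1)^0 = +1.
v=17: a=17^1·(≡11), b=17^0·(≡11) mod 17; (11|17)=-1, (11|17)=-1; (−1)^{1·0·8}·(-1)^0·(-1)^1 = -1.
v=7: a=7^-6·(≡3), b=7^-3·(≡3) mod 7; (3|7)=-1, (3|7)=-1; (−1)^{-6·-3·3}·(-1)^-3·(-1)^-6 = -1.
v=3: a=3^-5·(≡1), b=3^2·(≡1) mod 3; (1|3)=+1, (1|3)=+1; (−1)^{-5·2·1}·(+1)^2·(+1)^-5 = +1.
v=47: a=47^2·(≡11), b=47^0·(≡3) mod 47; (11|47)=-1, (3|47)=+1; (−1)^{2·0·23}·(-1)^0·(+1)^2 = +1.
v=19: a=19^0·(≡9), b=19^1·(≡14) mod 19; (9|19)=+1, (14|19)=-1; (−1)^{0·1·9}·(+1)^1·(-1)^0 = +1.
(-51, -1471379 / ℚ) ramifies at {7, 17, 37, ∞}: a division algebra.

[7, 17, 37, inf]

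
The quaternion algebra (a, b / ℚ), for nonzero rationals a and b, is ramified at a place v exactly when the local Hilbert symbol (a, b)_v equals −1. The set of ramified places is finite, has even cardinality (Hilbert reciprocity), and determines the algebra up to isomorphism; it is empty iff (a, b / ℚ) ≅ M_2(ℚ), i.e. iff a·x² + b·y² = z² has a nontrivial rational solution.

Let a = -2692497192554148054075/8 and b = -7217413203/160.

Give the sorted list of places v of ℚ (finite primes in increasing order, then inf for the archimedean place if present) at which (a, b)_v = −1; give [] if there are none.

[2, 3, 7, inf]

Mod squares: a ≡ -6006, b ≡ -30. Check v ∈ {∞, 2, 3, 5, 7, 11, 13}.
v=11: a=11^5·(≡1), b=11^2·(≡3) mod 11; (1|11)=+1, (3|11)=+1; (−1)^{5·2·5}·(+1)^2·(+1)^5 = +1.
v=∞: -6006 < 0 and -30 < 0  ⇒  (a,b)_∞ = -1.
v=7: a=7^7·(≡3), b=7^6·(≡6) mod 7; (3|7)=-1, (6|7)=-1; (−1)^{7·6·3}·(-1)^6·(-1)^7 = -1.
v=2: v_2(a)=-3, v_2(b)=-5; units ≡ 5, 1 (mod 8); ε·ε+αω+βω = 0·0+-3·0+-5·1 ≡ 1  ⇒  (a,b)_2 = -1.
v=3: a=3^7·(≡2), b=3^1·(≡2) mod 3; (2|3)=-1, (2|3)=-1; (−1)^{7·1·1}·(-1)^1·(-1)^7 = -1.
v=5: a=5^2·(≡4), b=5^-1·(≡1) mod 5; (4|5)=+1, (1|5)=+1; (−1)^{2·-1·2}·(+1)^-1·(+1)^2 = +1.
v=13: a=13^5·(≡6), b=13^2·(≡3) mod 13; (6|13)=-1, (3|13)=+1; (−1)^{5·2·6}·(-1)^2·(+1)^5 = +1.
(-6006, -30 / ℚ) ramifies at {2, 3, 7, ∞}: a division algebra.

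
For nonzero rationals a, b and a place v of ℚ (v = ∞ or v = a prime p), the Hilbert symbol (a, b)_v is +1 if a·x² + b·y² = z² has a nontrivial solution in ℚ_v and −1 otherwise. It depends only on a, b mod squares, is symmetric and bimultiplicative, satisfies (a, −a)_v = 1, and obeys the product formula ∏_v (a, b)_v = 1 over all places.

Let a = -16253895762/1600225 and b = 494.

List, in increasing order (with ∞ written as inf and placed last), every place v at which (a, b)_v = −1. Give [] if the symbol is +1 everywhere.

[2, 19]

(a, b) ≡ (-82, 494) mod (ℚ^×)²; places V = {2, 3, 5, 11, 13, 19, 23, 41, ∞}.
(a,b)_2: α=1, β=1; u≡7, v≡7 (mod 8); ε(u)ε(v)=1·1, αω(v)=1·0, βω(u)=1·0; sum ≡ 1  ⇒  -1.
(a,b)_3: α=2, u≡2; β=0, v≡2 (mod 3); (2|3)=-1, (2|3)=-1; sign (−1)^0·-1^0·-1^2 = +1.
(a,b)_41: α=1, u≡4; β=0, v≡2 (mod 41); (4|41)=+1, (2|41)=+1; sign (−1)^0·+1^0·+1^1 = +1.
(a,b)_11: α=-2, u≡2; β=0, v≡10 (mod 11); (2|11)=-1, (10|11)=-1; sign (−1)^0·-1^0·-1^-2 = +1.
(a,b)_13: α=2, u≡9; β=1, v≡12 (mod 13); (9|13)=+1, (12|13)=+1; sign (−1)^0·+1^1·+1^2 = +1.
(a,b)_23: α=-2, u≡19; β=0, v≡11 (mod 23); (19|23)=-1, (11|23)=-1; sign (−1)^0·-1^0·-1^-2 = +1.
(a,b)_∞: sgn(-82)=−, sgn(494)=+, so +1.
(a,b)_5: α=-2, u≡2; β=0, v≡4 (mod 5); (2|5)=-1, (4|5)=+1; sign (−1)^0·-1^0·+1^-2 = +1.
(a,b)_19: α=4, u≡10; β=1, v≡7 (mod 19); (10|19)=-1, (7|19)=+1; sign (−1)^0·-1^1·+1^4 = -1.
(-82, 494 / ℚ) ramifies at {2, 19}: a division algebra.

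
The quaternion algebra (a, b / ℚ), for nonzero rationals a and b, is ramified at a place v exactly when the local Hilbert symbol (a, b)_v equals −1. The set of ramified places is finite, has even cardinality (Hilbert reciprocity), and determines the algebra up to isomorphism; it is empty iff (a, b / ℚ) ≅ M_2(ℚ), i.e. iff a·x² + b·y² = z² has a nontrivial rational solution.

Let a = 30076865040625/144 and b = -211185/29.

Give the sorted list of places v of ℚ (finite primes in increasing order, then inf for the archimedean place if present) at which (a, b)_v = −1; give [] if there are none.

[19, 29]

Mod squares: a ≡ 2185, b ≡ -1885. Check v ∈ {∞, 2, 3, 5, 13, 19, 23, 29}.
v=3: a=3^-2·(≡1), b=3^2·(≡2) mod 3; (1|3)=+1, (2|3)=-1; (−1)^{-2·2·1}·(+1)^2·(-1)^-2 = +1.
v=∞: 2185 > 0 and -1885 < 0  ⇒  (a,b)_∞ = +1.
v=19: a=19^5·(≡9), b=19^2·(≡8) mod 19; (9|19)=+1, (8|19)=-1; (−1)^{5·2·9}·(+1)^2·(-1)^5 = -1.
v=29: a=29^0·(≡2), b=29^-1·(≡22) mod 29; (2|29)=-1, (22|29)=+1; (−1)^{0·-1·14}·(-1)^-1·(+1)^0 = -1.
v=2: v_2(a)=-4, v_2(b)=0; units ≡ 1, 3 (mod 8); ε·ε+αω+βω = 0·1+-4·1+0·0 ≡ 0  ⇒  (a,b)_2 = +1.
v=23: a=23^1·(≡2), b=23^0·(≡4) mod 23; (2|23)=+1, (4|23)=+1; (−1)^{1·0·11}·(+1)^0·(+1)^1 = +1.
v=13: a=13^2·(≡9), b=13^1·(≡6) mod 13; (9|13)=+1, (6|13)=-1; (−1)^{2·1·6}·(+1)^1·(-1)^2 = +1.
v=5: a=5^5·(≡2), b=5^1·(≡2) mod 5; (2|5)=-1, (2|5)=-1; (−1)^{5·1·2}·(-1)^1·(-1)^5 = +1.
|Ram(2185, -1885)| = 2, even; anisotropic at {19, 29}.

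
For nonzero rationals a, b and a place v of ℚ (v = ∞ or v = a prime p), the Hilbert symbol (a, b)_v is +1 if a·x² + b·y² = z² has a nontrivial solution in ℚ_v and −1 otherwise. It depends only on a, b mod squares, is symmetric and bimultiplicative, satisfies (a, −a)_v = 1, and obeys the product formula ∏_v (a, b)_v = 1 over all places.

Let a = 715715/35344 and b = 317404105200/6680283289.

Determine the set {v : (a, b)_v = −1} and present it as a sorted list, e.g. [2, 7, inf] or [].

[2, 5]

Mod squares: a ≡ 35, b ≡ 7. Check v ∈ {∞, 2, 3, 5, 7, 11, 13, 37, 47}.
v=37: a=37^0·(≡15), b=37^-2·(≡36) mod 37; (15|37)=-1, (36|37)=+1; (−1)^{0·-2·18}·(-1)^-2·(+1)^0 = +1.
v=47: a=47^-2·(≡44), b=47^-4·(≡16) mod 47; (44|47)=-1, (16|47)=+1; (−1)^{-2·-4·23}·(-1)^-4·(+1)^-2 = +1.
v=13: a=13^2·(≡1), b=13^4·(≡5) mod 13; (1|13)=+1, (5|13)=-1; (−1)^{2·4·6}·(+1)^4·(-1)^2 = +1.
v=5: a=5^1·(≡2), b=5^2·(≡2) mod 5; (2|5)=-1, (2|5)=-1; (−1)^{1·2·2}·(-1)^2·(-1)^1 = -1.
v=11: a=11^2·(≡8), b=11^0·(≡8) mod 11; (8|11)=-1, (8|11)=-1; (−1)^{2·0·5}·(-1)^0·(-1)^2 = +1.
v=3: a=3^0·(≡2), b=3^4·(≡1) mod 3; (2|3)=-1, (1|3)=+1; (−1)^{0·4·1}·(-1)^4·(+1)^0 = +1.
v=2: v_2(a)=-4, v_2(b)=4; units ≡ 3, 7 (mod 8); ε·ε+αω+βω = 1·1+-4·0+4·1 ≡ 1  ⇒  (a,b)_2 = -1.
v=7: a=7^1·(≡3), b=7^3·(≡4) mod 7; (3|7)=-1, (4|7)=+1; (−1)^{1·3·3}·(-1)^3·(+1)^1 = +1.
v=∞: 35 > 0 and 7 > 0  ⇒  (a,b)_∞ = +1.
|Ram(35, 7)| = 2, even; anisotropic at {2, 5}.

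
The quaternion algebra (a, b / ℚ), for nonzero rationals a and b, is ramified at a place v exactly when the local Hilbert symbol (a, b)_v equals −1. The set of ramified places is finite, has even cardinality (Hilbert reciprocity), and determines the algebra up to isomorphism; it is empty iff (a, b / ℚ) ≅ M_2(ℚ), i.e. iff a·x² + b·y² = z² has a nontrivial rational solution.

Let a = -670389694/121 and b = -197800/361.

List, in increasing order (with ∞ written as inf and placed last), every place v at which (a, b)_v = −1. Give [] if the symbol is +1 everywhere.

[2, 13, 23, 31, 43, inf]

(a, b) ≡ (-797134, -1978) mod (ℚ^×)²; places V = {2, 5, 11, 13, 19, 23, 29, 31, 43, ∞}.
(a,b)_19: α=0, u≡16; β=-2, v≡9 (mod 19); (16|19)=+1, (9|19)=+1; sign (−1)^0·+1^-2·+1^0 = +1.
(a,b)_2: α=1, β=3; u≡1, v≡3 (mod 8); ε(u)ε(v)=0·1, αω(v)=1·1, βω(u)=3·0; sum ≡ 1  ⇒  -1.
(a,b)_11: α=-2, u≡4; β=0, v≡10 (mod 11); (4|11)=+1, (10|11)=-1; sign (−1)^0·+1^0·-1^-2 = +1.
(a,b)_5: α=0, u≡1; β=2, v≡3 (mod 5); (1|5)=+1, (3|5)=-1; sign (−1)^0·+1^2·-1^0 = +1.
(a,b)_13: α=1, u≡10; β=0, v≡6 (mod 13); (10|13)=+1, (6|13)=-1; sign (−1)^0·+1^0·-1^1 = -1.
(a,b)_43: α=1, u≡15; β=1, v≡38 (mod 43); (15|43)=+1, (38|43)=+1; sign (−1)^1·+1^1·+1^1 = -1.
(a,b)_23: α=1, u≡18; β=1, v≡3 (mod 23); (18|23)=+1, (3|23)=+1; sign (−1)^1·+1^1·+1^1 = -1.
(a,b)_29: α=2, u≡21; β=0, v≡23 (mod 29); (21|29)=-1, (23|29)=+1; sign (−1)^0·-1^0·+1^2 = +1.
(a,b)_∞: sgn(-797134)=−, sgn(-1978)=−, so -1.
(a,b)_31: α=1, u≡20; β=0, v≡30 (mod 31); (20|31)=+1, (30|31)=-1; sign (−1)^0·+1^0·-1^1 = -1.
|Ram(-797134, -1978)| = 6, even; anisotropic at {2, 13, 23, 31, 43, ∞}.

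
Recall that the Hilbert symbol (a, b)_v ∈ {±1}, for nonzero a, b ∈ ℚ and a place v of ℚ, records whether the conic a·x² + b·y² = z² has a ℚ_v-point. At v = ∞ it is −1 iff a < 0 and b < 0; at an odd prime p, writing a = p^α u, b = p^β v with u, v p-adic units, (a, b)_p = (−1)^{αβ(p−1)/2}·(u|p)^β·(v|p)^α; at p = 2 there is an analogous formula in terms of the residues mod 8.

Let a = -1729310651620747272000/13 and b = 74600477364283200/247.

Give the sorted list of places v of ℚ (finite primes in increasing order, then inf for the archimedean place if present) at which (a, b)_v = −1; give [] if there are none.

(a, b) ≡ (-247803985, 9139) mod (ℚ^×)²; places V = {2, 3, 5, 7, 11, 13, 17, 19, 23, 29, 37, ∞}.
(a,b)_3: α=2, u≡2; β=4, v≡1 (mod 3); (2|3)=-1, (1|3)=+1; sign (−1)^0·-1^4·+1^2 = +1.
(a,b)_2: α=6, β=6; u≡7, v≡3 (mod 8); ε(u)ε(v)=1·1, αω(v)=6·1, βω(u)=6·0; sum ≡ 1  ⇒  -1.
(a,b)_7: α=2, u≡5; β=0, v≡4 (mod 7); (5|7)=-1, (4|7)=+1; sign (−1)^0·-1^0·+1^2 = +1.
(a,b)_19: α=1, u≡16; β=-1, v≡6 (mod 19); (16|19)=+1, (6|19)=+1; sign (−1)^1·+1^-1·+1^1 = -1.
(a,b)_29: α=3, u≡13; β=2, v≡9 (mod 29); (13|29)=+1, (9|29)=+1; sign (−1)^0·+1^2·+1^3 = +1.
(a,b)_23: α=2, u≡4; β=2, v≡8 (mod 23); (4|23)=+1, (8|23)=+1; sign (−1)^0·+1^2·+1^2 = +1.
(a,b)_13: α=-1, u≡12; β=-1, v≡3 (mod 13); (12|13)=+1, (3|13)=+1; sign (−1)^0·+1^-1·+1^-1 = +1.
(a,b)_17: α=3, u≡8; β=2, v≡11 (mod 17); (8|17)=+1, (11|17)=-1; sign (−1)^0·+1^2·-1^3 = -1.
(a,b)_5: α=3, u≡3; β=2, v≡4 (mod 5); (3|5)=-1, (4|5)=+1; sign (−1)^0·-1^2·+1^3 = +1.
(a,b)_37: α=1, u≡18; β=1, v≡16 (mod 37); (18|37)=-1, (16|37)=+1; sign (−1)^0·-1^1·+1^1 = -1.
(a,b)_∞: sgn(-247803985)=−, sgn(9139)=+, so +1.
(a,b)_11: α=1, u≡10; β=2, v≡9 (mod 11); (10|11)=-1, (9|11)=+1; sign (−1)^0·-1^2·+1^1 = +1.
(-247803985, 9139 / ℚ) ramifies at {2, 17, 19, 37}: a division algebra.

[2, 17, 19, 37]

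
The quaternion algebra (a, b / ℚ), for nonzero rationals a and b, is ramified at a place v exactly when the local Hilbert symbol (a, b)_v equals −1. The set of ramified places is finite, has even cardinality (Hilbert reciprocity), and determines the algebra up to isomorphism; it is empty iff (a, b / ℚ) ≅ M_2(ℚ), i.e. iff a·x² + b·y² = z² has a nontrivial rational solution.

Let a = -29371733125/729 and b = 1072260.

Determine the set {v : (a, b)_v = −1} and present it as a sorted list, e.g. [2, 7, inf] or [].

(a, b) ≡ (-37, 29785) mod (ℚ^×)²; places V = {2, 3, 5, 7, 23, 37, ∞}.
(a,b)_7: α=4, u≡5; β=1, v≡6 (mod 7); (5|7)=-1, (6|7)=-1; sign (−1)^0·-1^1·-1^4 = -1.
(a,b)_2: α=0, β=2; u≡3, v≡1 (mod 8); ε(u)ε(v)=1·0, αω(v)=0·0, βω(u)=2·1; sum ≡ 0  ⇒  +1.
(a,b)_23: α=2, u≡3; β=1, v≡22 (mod 23); (3|23)=+1, (22|23)=-1; sign (−1)^0·+1^1·-1^2 = +1.
(a,b)_5: α=4, u≡3; β=1, v≡2 (mod 5); (3|5)=-1, (2|5)=-1; sign (−1)^0·-1^1·-1^4 = -1.
(a,b)_∞: sgn(-37)=−, sgn(29785)=+, so +1.
(a,b)_3: α=-6, u≡2; β=2, v≡1 (mod 3); (2|3)=-1, (1|3)=+1; sign (−1)^0·-1^2·+1^-6 = +1.
(a,b)_37: α=1, u≡16; β=1, v≡9 (mod 37); (16|37)=+1, (9|37)=+1; sign (−1)^0·+1^1·+1^1 = +1.
|Ram(-37, 29785)| = 2, even; anisotropic at {5, 7}.

[5, 7]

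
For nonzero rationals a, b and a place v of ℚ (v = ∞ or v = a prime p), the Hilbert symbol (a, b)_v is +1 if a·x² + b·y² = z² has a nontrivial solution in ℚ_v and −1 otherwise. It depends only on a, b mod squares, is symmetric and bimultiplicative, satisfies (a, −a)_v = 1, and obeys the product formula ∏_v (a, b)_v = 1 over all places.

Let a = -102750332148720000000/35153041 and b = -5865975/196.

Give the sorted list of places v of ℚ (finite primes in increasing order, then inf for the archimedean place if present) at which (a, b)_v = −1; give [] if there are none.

Mod squares: a ≡ -12455, b ≡ -31. Check v ∈ {∞, 2, 3, 5, 7, 11, 29, 31, 47, 53}.
v=31: a=31^0·(≡28), b=31^1·(≡3) mod 31; (28|31)=+1, (3|31)=-1; (−1)^{0·1·15}·(+1)^1·(-1)^0 = +1.
v=3: a=3^6·(≡1), b=3^2·(≡2) mod 3; (1|3)=+1, (2|3)=-1; (−1)^{6·2·1}·(+1)^2·(-1)^6 = +1.
v=5: a=5^7·(≡4), b=5^2·(≡1) mod 5; (4|5)=+1, (1|5)=+1; (−1)^{7·2·2}·(+1)^2·(+1)^7 = +1.
v=∞: -12455 < 0 and -31 < 0  ⇒  (a,b)_∞ = -1.
v=29: a=29^4·(≡10), b=29^2·(≡27) mod 29; (10|29)=-1, (27|29)=-1; (−1)^{4·2·14}·(-1)^2·(-1)^4 = +1.
v=2: v_2(a)=10, v_2(b)=-2; units ≡ 1, 1 (mod 8); ε·ε+αω+βω = 0·0+10·0+-2·0 ≡ 0  ⇒  (a,b)_2 = +1.
v=47: a=47^1·(≡36), b=47^0·(≡6) mod 47; (36|47)=+1, (6|47)=+1; (−1)^{1·0·23}·(+1)^0·(+1)^1 = +1.
v=11: a=11^-4·(≡10), b=11^0·(≡8) mod 11; (10|11)=-1, (8|11)=-1; (−1)^{-4·0·5}·(-1)^0·(-1)^-4 = +1.
v=53: a=53^1·(≡50), b=53^0·(≡39) mod 53; (50|53)=-1, (39|53)=-1; (−1)^{1·0·26}·(-1)^0·(-1)^1 = -1.
v=7: a=7^-4·(≡6), b=7^-2·(≡1) mod 7; (6|7)=-1, (1|7)=+1; (−1)^{-4·-2·3}·(-1)^-2·(+1)^-4 = +1.
Ram(-12455, -31) = {53, ∞}; no ℚ_53-point on the conic.

[53, inf]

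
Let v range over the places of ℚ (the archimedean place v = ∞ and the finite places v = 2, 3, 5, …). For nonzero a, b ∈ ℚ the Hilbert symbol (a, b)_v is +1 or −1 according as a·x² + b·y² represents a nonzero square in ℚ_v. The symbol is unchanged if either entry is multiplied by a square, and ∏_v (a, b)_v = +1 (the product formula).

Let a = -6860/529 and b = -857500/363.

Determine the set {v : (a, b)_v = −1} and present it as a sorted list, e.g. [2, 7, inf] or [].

[7, inf]

(a, b) ≡ (-35, -21) mod (ℚ^×)²; places V = {2, 3, 5, 7, 11, 23, ∞}.
(a,b)_3: α=0, u≡1; β=-1, v≡2 (mod 3); (1|3)=+1, (2|3)=-1; sign (−1)^0·+1^-1·-1^0 = +1.
(a,b)_23: α=-2, u≡17; β=0, v≡12 (mod 23); (17|23)=-1, (12|23)=+1; sign (−1)^0·-1^0·+1^-2 = +1.
(a,b)_7: α=3, u≡2; β=3, v≡1 (mod 7); (2|7)=+1, (1|7)=+1; sign (−1)^1·+1^3·+1^3 = -1.
(a,b)_2: α=2, β=2; u≡5, v≡3 (mod 8); ε(u)ε(v)=0·1, αω(v)=2·1, βω(u)=2·1; sum ≡ 0  ⇒  +1.
(a,b)_∞: sgn(-35)=−, sgn(-21)=−, so -1.
(a,b)_11: α=0, u≡4; β=-2, v≡9 (mod 11); (4|11)=+1, (9|11)=+1; sign (−1)^0·+1^-2·+1^0 = +1.
(a,b)_5: α=1, u≡2; β=4, v≡1 (mod 5); (2|5)=-1, (1|5)=+1; sign (−1)^0·-1^4·+1^1 = +1.
(-35, -21 / ℚ) ramifies at {7, ∞}: a division algebra.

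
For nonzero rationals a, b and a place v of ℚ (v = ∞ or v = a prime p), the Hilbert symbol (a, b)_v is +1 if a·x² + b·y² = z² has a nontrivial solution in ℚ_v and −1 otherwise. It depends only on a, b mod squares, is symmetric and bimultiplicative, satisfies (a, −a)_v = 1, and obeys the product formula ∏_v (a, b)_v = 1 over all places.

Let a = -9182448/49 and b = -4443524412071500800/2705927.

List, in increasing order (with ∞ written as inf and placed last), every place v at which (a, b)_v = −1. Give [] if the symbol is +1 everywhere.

[17, inf]

(a, b) ≡ (-527, -12121) mod (ℚ^×)²; places V = {2, 3, 5, 7, 11, 17, 23, 31, ∞}.
(a,b)_∞: sgn(-527)=−, sgn(-12121)=−, so -1.
(a,b)_2: α=4, β=10; u≡1, v≡7 (mod 8); ε(u)ε(v)=0·1, αω(v)=4·0, βω(u)=10·0; sum ≡ 0  ⇒  +1.
(a,b)_11: α=2, u≡9; β=4, v≡3 (mod 11); (9|11)=+1, (3|11)=+1; sign (−1)^0·+1^4·+1^2 = +1.
(a,b)_7: α=-2, u≡5; β=-6, v≡6 (mod 7); (5|7)=-1, (6|7)=-1; sign (−1)^0·-1^-6·-1^-2 = +1.
(a,b)_31: α=1, u≡5; β=3, v≡17 (mod 31); (5|31)=+1, (17|31)=-1; sign (−1)^1·+1^3·-1^1 = +1.
(a,b)_5: α=0, u≡3; β=2, v≡4 (mod 5); (3|5)=-1, (4|5)=+1; sign (−1)^0·-1^2·+1^0 = +1.
(a,b)_23: α=0, u≡1; β=-1, v≡13 (mod 23); (1|23)=+1, (13|23)=+1; sign (−1)^0·+1^-1·+1^0 = +1.
(a,b)_3: α=2, u≡1; β=4, v≡2 (mod 3); (1|3)=+1, (2|3)=-1; sign (−1)^0·+1^4·-1^2 = +1.
(a,b)_17: α=1, u≡10; β=3, v≡16 (mod 17); (10|17)=-1, (16|17)=+1; sign (−1)^0·-1^3·+1^1 = -1.
(-527, -12121 / ℚ) ramifies at {17, ∞}: a division algebra.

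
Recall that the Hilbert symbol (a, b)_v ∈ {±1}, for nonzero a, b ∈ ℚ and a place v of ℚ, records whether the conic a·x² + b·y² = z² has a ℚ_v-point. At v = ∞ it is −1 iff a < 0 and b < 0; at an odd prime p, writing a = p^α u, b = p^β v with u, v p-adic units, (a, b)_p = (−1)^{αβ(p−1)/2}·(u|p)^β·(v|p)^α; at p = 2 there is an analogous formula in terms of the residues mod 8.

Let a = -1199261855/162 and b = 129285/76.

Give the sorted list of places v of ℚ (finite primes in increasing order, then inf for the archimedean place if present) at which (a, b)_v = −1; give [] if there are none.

Mod squares: a ≡ -190, b ≡ 1615. Check v ∈ {∞, 2, 3, 5, 11, 13, 17, 19}.
v=19: a=19^3·(≡5), b=19^-1·(≡7) mod 19; (5|19)=+1, (7|19)=+1; (−1)^{3·-1·9}·(+1)^-1·(+1)^3 = -1.
v=2: v_2(a)=-1, v_2(b)=-2; units ≡ 1, 7 (mod 8); ε·ε+αω+βω = 0·1+-1·0+-2·0 ≡ 0  ⇒  (a,b)_2 = +1.
v=3: a=3^-4·(≡2), b=3^2·(≡1) mod 3; (2|3)=-1, (1|3)=+1; (−1)^{-4·2·1}·(-1)^2·(+1)^-4 = +1.
v=13: a=13^0·(≡11), b=13^2·(≡1) mod 13; (11|13)=-1, (1|13)=+1; (−1)^{0·2·6}·(-1)^2·(+1)^0 = +1.
v=5: a=5^1·(≡2), b=5^1·(≡2) mod 5; (2|5)=-1, (2|5)=-1; (−1)^{1·1·2}·(-1)^1·(-1)^1 = +1.
v=∞: -190 < 0 and 1615 > 0  ⇒  (a,b)_∞ = +1.
v=11: a=11^2·(≡8), b=11^0·(≡9) mod 11; (8|11)=-1, (9|11)=+1; (−1)^{2·0·5}·(-1)^0·(+1)^2 = +1.
v=17: a=17^2·(≡10), b=17^1·(≡5) mod 17; (10|17)=-1, (5|17)=-1; (−1)^{2·1·8}·(-1)^1·(-1)^2 = -1.
Ram(-190, 1615) = {17, 19}; no ℚ_17-point on the conic.

[17, 19]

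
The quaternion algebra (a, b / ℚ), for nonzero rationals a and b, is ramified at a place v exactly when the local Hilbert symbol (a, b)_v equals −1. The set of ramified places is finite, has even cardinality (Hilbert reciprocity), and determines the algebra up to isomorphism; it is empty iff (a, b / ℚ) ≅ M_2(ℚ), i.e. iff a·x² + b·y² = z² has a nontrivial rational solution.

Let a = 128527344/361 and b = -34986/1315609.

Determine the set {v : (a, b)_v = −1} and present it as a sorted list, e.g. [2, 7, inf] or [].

[2, 17]

(a, b) ≡ (892551, -714) mod (ℚ^×)²; places V = {2, 3, 7, 11, 17, 19, 31, 37, 43, ∞}.
(a,b)_7: α=0, u≡2; β=3, v≡3 (mod 7); (2|7)=+1, (3|7)=-1; sign (−1)^0·+1^3·-1^0 = +1.
(a,b)_43: α=1, u≡40; β=0, v≡15 (mod 43); (40|43)=+1, (15|43)=+1; sign (−1)^0·+1^0·+1^1 = +1.
(a,b)_37: α=1, u≡16; β=-2, v≡21 (mod 37); (16|37)=+1, (21|37)=+1; sign (−1)^0·+1^-2·+1^1 = +1.
(a,b)_19: α=-2, u≡1; β=0, v≡8 (mod 19); (1|19)=+1, (8|19)=-1; sign (−1)^0·+1^0·-1^-2 = +1.
(a,b)_31: α=0, u≡30; β=-2, v≡15 (mod 31); (30|31)=-1, (15|31)=-1; sign (−1)^0·-1^-2·-1^0 = +1.
(a,b)_17: α=1, u≡14; β=1, v≡13 (mod 17); (14|17)=-1, (13|17)=+1; sign (−1)^0·-1^1·+1^1 = -1.
(a,b)_2: α=4, β=1; u≡7, v≡3 (mod 8); ε(u)ε(v)=1·1, αω(v)=4·1, βω(u)=1·0; sum ≡ 1  ⇒  -1.
(a,b)_3: α=3, u≡1; β=1, v≡2 (mod 3); (1|3)=+1, (2|3)=-1; sign (−1)^1·+1^1·-1^3 = +1.
(a,b)_11: α=1, u≡3; β=0, v≡3 (mod 11); (3|11)=+1, (3|11)=+1; sign (−1)^0·+1^0·+1^1 = +1.
(a,b)_∞: sgn(892551)=+, sgn(-714)=−, so +1.
Ram(892551, -714) = {2, 17}; no ℚ_2-point on the conic.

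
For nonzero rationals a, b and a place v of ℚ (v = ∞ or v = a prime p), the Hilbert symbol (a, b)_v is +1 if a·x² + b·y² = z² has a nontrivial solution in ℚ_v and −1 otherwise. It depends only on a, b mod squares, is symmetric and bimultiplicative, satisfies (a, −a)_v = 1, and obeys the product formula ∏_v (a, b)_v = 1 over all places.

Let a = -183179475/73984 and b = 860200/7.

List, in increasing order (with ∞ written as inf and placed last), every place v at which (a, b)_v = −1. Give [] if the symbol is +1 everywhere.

[2, 19]

Mod squares: a ≡ -19, b ≡ 60214. Check v ∈ {∞, 2, 3, 5, 7, 11, 17, 19, 23}.
v=7: a=7^0·(≡4), b=7^-1·(≡5) mod 7; (4|7)=+1, (5|7)=-1; (−1)^{0·-1·3}·(+1)^-1·(-1)^0 = +1.
v=2: v_2(a)=-8, v_2(b)=3; units ≡ 5, 3 (mod 8); ε·ε+αω+βω = 0·1+-8·1+3·1 ≡ 1  ⇒  (a,b)_2 = -1.
v=∞: -19 < 0 and 60214 > 0  ⇒  (a,b)_∞ = +1.
v=11: a=11^0·(≡3), b=11^1·(≡8) mod 11; (3|11)=+1, (8|11)=-1; (−1)^{0·1·5}·(+1)^1·(-1)^0 = +1.
v=3: a=3^6·(≡2), b=3^0·(≡1) mod 3; (2|3)=-1, (1|3)=+1; (−1)^{6·0·1}·(-1)^0·(+1)^6 = +1.
v=23: a=23^2·(≡8), b=23^1·(≡20) mod 23; (8|23)=+1, (20|23)=-1; (−1)^{2·1·11}·(+1)^1·(-1)^2 = +1.
v=19: a=19^1·(≡13), b=19^0·(≡10) mod 19; (13|19)=-1, (10|19)=-1; (−1)^{1·0·9}·(-1)^0·(-1)^1 = -1.
v=17: a=17^-2·(≡13), b=17^1·(≡6) mod 17; (13|17)=+1, (6|17)=-1; (−1)^{-2·1·8}·(+1)^1·(-1)^-2 = +1.
v=5: a=5^2·(≡4), b=5^2·(≡4) mod 5; (4|5)=+1, (4|5)=+1; (−1)^{2·2·2}·(+1)^2·(+1)^2 = +1.
|Ram(-19, 60214)| = 2, even; anisotropic at {2, 19}.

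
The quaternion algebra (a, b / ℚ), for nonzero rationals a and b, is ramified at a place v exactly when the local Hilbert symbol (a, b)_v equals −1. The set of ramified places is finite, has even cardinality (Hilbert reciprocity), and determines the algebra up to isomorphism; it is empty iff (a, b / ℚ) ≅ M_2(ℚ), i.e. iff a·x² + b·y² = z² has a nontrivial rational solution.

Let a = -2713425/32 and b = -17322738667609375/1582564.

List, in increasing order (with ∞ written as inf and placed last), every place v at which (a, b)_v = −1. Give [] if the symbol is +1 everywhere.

(a, b) ≡ (-1794, -7) mod (ℚ^×)²; places V = {2, 3, 5, 7, 11, 13, 17, 23, 37, ∞}.
(a,b)_13: α=1, u≡7; β=2, v≡6 (mod 13); (7|13)=-1, (6|13)=-1; sign (−1)^0·-1^2·-1^1 = -1.
(a,b)_∞: sgn(-1794)=−, sgn(-7)=−, so -1.
(a,b)_5: α=2, u≡4; β=6, v≡2 (mod 5); (4|5)=+1, (2|5)=-1; sign (−1)^0·+1^6·-1^2 = +1.
(a,b)_23: α=1, u≡17; β=2, v≡13 (mod 23); (17|23)=-1, (13|23)=+1; sign (−1)^0·-1^2·+1^1 = +1.
(a,b)_2: α=-5, β=-2; u≡7, v≡1 (mod 8); ε(u)ε(v)=1·0, αω(v)=-5·0, βω(u)=-2·0; sum ≡ 0  ⇒  +1.
(a,b)_7: α=0, u≡5; β=1, v≡6 (mod 7); (5|7)=-1, (6|7)=-1; sign (−1)^0·-1^1·-1^0 = -1.
(a,b)_3: α=1, u≡2; β=0, v≡2 (mod 3); (2|3)=-1, (2|3)=-1; sign (−1)^0·-1^0·-1^1 = -1.
(a,b)_11: α=2, u≡7; β=6, v≡5 (mod 11); (7|11)=-1, (5|11)=+1; sign (−1)^0·-1^6·+1^2 = +1.
(a,b)_37: α=0, u≡6; β=-2, v≡34 (mod 37); (6|37)=-1, (34|37)=+1; sign (−1)^0·-1^-2·+1^0 = +1.
(a,b)_17: α=0, u≡2; β=-2, v≡10 (mod 17); (2|17)=+1, (10|17)=-1; sign (−1)^0·+1^-2·-1^0 = +1.
Ram(-1794, -7) = {3, 7, 13, ∞}; no ℚ_3-point on the conic.

[3, 7, 13, inf]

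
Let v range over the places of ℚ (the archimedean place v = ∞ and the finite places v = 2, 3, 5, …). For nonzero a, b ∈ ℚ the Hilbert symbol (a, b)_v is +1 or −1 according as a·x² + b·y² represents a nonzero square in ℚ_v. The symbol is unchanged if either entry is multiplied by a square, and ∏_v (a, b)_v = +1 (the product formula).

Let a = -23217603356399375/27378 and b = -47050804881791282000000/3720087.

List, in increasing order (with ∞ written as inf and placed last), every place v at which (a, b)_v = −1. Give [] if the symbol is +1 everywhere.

[7, 11, 13, inf]

Mod squares: a ≡ -9982, b ≡ -46046. Check v ∈ {∞, 2, 3, 5, 7, 11, 13, 23, 31}.
v=11: a=11^4·(≡2), b=11^5·(≡3) mod 11; (2|11)=-1, (3|11)=+1; (−1)^{4·5·5}·(-1)^5·(+1)^4 = -1.
v=23: a=23^3·(≡3), b=23^3·(≡21) mod 23; (3|23)=+1, (21|23)=-1; (−1)^{3·3·11}·(+1)^3·(-1)^3 = +1.
v=2: v_2(a)=-1, v_2(b)=7; units ≡ 1, 1 (mod 8); ε·ε+αω+βω = 0·0+-1·0+7·0 ≡ 0  ⇒  (a,b)_2 = +1.
v=31: a=31^3·(≡16), b=31^4·(≡5) mod 31; (16|31)=+1, (5|31)=+1; (−1)^{3·4·15}·(+1)^4·(+1)^3 = +1.
v=7: a=7^1·(≡1), b=7^-1·(≡2) mod 7; (1|7)=+1, (2|7)=+1; (−1)^{1·-1·3}·(+1)^-1·(+1)^1 = -1.
v=5: a=5^4·(≡2), b=5^6·(≡1) mod 5; (2|5)=-1, (1|5)=+1; (−1)^{4·6·2}·(-1)^6·(+1)^4 = +1.
v=13: a=13^-2·(≡2), b=13^1·(≡2) mod 13; (2|13)=-1, (2|13)=-1; (−1)^{-2·1·6}·(-1)^1·(-1)^-2 = -1.
v=∞: -9982 < 0 and -46046 < 0  ⇒  (a,b)_∞ = -1.
v=3: a=3^-4·(≡2), b=3^-12·(≡1) mod 3; (2|3)=-1, (1|3)=+1; (−1)^{-4·-12·1}·(-1)^-12·(+1)^-4 = +1.
Ram(-9982, -46046) = {7, 11, 13, ∞}; no ℚ_7-point on the conic.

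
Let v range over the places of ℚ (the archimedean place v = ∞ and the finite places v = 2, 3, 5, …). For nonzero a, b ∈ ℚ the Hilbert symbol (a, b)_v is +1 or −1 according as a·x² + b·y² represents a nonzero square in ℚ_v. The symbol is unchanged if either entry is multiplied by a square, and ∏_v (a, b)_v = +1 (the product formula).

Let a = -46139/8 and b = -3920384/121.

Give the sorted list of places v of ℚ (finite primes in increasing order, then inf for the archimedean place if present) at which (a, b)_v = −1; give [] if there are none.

(a, b) ≡ (-92278, -15314) mod (ℚ^×)²; places V = {2, 11, 13, 19, 29, 31, 37, 43, ∞}.
(a,b)_29: α=1, u≡15; β=0, v≡2 (mod 29); (15|29)=-1, (2|29)=-1; sign (−1)^0·-1^0·-1^1 = -1.
(a,b)_43: α=1, u≡11; β=0, v≡20 (mod 43); (11|43)=+1, (20|43)=-1; sign (−1)^0·+1^0·-1^1 = -1.
(a,b)_31: α=0, u≡18; β=1, v≡5 (mod 31); (18|31)=+1, (5|31)=+1; sign (−1)^0·+1^1·+1^0 = +1.
(a,b)_13: α=0, u≡3; β=1, v≡8 (mod 13); (3|13)=+1, (8|13)=-1; sign (−1)^0·+1^1·-1^0 = +1.
(a,b)_11: α=0, u≡9; β=-2, v≡5 (mod 11); (9|11)=+1, (5|11)=+1; sign (−1)^0·+1^-2·+1^0 = +1.
(a,b)_∞: sgn(-92278)=−, sgn(-15314)=−, so -1.
(a,b)_2: α=-3, β=9; u≡5, v≡7 (mod 8); ε(u)ε(v)=0·1, αω(v)=-3·0, βω(u)=9·1; sum ≡ 1  ⇒  -1.
(a,b)_19: α=0, u≡11; β=1, v≡6 (mod 19); (11|19)=+1, (6|19)=+1; sign (−1)^0·+1^1·+1^0 = +1.
(a,b)_37: α=1, u≡6; β=0, v≡21 (mod 37); (6|37)=-1, (21|37)=+1; sign (−1)^0·-1^0·+1^1 = +1.
|Ram(-92278, -15314)| = 4, even; anisotropic at {2, 29, 43, ∞}.

[2, 29, 43, inf]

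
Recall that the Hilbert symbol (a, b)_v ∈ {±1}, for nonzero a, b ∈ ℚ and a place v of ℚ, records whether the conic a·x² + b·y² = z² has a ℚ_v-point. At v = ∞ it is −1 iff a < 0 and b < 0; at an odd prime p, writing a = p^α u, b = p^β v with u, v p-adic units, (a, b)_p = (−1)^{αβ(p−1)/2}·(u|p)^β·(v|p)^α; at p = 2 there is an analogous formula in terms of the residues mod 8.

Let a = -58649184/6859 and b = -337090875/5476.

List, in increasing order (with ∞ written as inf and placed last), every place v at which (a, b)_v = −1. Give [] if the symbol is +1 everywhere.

Mod squares: a ≡ -7106, b ≡ -111435. Check v ∈ {∞, 2, 3, 5, 11, 17, 19, 23, 37}.
v=11: a=11^3·(≡4), b=11^2·(≡2) mod 11; (4|11)=+1, (2|11)=-1; (−1)^{3·2·5}·(+1)^2·(-1)^3 = -1.
v=5: a=5^0·(≡4), b=5^3·(≡3) mod 5; (4|5)=+1, (3|5)=-1; (−1)^{0·3·2}·(+1)^3·(-1)^0 = +1.
v=2: v_2(a)=5, v_2(b)=-2; units ≡ 7, 5 (mod 8); ε·ε+αω+βω = 1·0+5·1+-2·0 ≡ 1  ⇒  (a,b)_2 = -1.
v=17: a=17^1·(≡12), b=17^1·(≡5) mod 17; (12|17)=-1, (5|17)=-1; (−1)^{1·1·8}·(-1)^1·(-1)^1 = +1.
v=19: a=19^-3·(≡16), b=19^1·(≡6) mod 19; (16|19)=+1, (6|19)=+1; (−1)^{-3·1·9}·(+1)^1·(+1)^-3 = -1.
v=37: a=37^0·(≡13), b=37^-2·(≡26) mod 37; (13|37)=-1, (26|37)=+1; (−1)^{0·-2·18}·(-1)^-2·(+1)^0 = +1.
v=∞: -7106 < 0 and -111435 < 0  ⇒  (a,b)_∞ = -1.
v=23: a=23^0·(≡16), b=23^1·(≡2) mod 23; (16|23)=+1, (2|23)=+1; (−1)^{0·1·11}·(+1)^1·(+1)^0 = +1.
v=3: a=3^4·(≡1), b=3^1·(≡1) mod 3; (1|3)=+1, (1|3)=+1; (−1)^{4·1·1}·(+1)^1·(+1)^4 = +1.
(-7106, -111435 / ℚ) ramifies at {2, 11, 19, ∞}: a division algebra.

[2, 11, 19, inf]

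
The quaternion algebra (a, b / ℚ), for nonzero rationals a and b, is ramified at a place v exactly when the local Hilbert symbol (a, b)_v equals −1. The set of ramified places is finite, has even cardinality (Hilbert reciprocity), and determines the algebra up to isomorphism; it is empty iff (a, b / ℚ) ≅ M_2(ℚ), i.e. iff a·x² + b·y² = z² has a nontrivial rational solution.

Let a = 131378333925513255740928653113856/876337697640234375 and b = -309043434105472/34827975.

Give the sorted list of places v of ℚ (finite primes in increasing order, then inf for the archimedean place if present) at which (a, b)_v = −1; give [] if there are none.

Mod squares: a ≡ 19734, b ≡ -335478. Check v ∈ {∞, 2, 3, 5, 7, 11, 13, 17, 19, 23, 29, 43, 47}.
v=5: a=5^-8·(≡4), b=5^-2·(≡2) mod 5; (4|5)=+1, (2|5)=-1; (−1)^{-8·-2·2}·(+1)^-2·(-1)^-8 = +1.
v=43: a=43^0·(≡23), b=43^2·(≡27) mod 43; (23|43)=+1, (27|43)=-1; (−1)^{0·2·21}·(+1)^2·(-1)^0 = +1.
v=7: a=7^-2·(≡4), b=7^-2·(≡2) mod 7; (4|7)=+1, (2|7)=+1; (−1)^{-2·-2·3}·(+1)^-2·(+1)^-2 = +1.
v=23: a=23^3·(≡11), b=23^1·(≡15) mod 23; (11|23)=-1, (15|23)=-1; (−1)^{3·1·11}·(-1)^1·(-1)^3 = -1.
v=3: a=3^-13·(≡2), b=3^-7·(≡2) mod 3; (2|3)=-1, (2|3)=-1; (−1)^{-13·-7·1}·(-1)^-7·(-1)^-13 = -1.
v=47: a=47^-2·(≡31), b=47^0·(≡8) mod 47; (31|47)=-1, (8|47)=+1; (−1)^{-2·0·23}·(-1)^0·(+1)^-2 = +1.
v=29: a=29^10·(≡2), b=29^2·(≡9) mod 29; (2|29)=-1, (9|29)=+1; (−1)^{10·2·14}·(-1)^2·(+1)^10 = +1.
v=19: a=19^4·(≡2), b=19^2·(≡4) mod 19; (2|19)=-1, (4|19)=+1; (−1)^{4·2·9}·(-1)^2·(+1)^4 = +1.
v=17: a=17^2·(≡10), b=17^1·(≡6) mod 17; (10|17)=-1, (6|17)=-1; (−1)^{2·1·8}·(-1)^1·(-1)^2 = -1.
v=11: a=11^3·(≡4), b=11^1·(≡4) mod 11; (4|11)=+1, (4|11)=+1; (−1)^{3·1·5}·(+1)^1·(+1)^3 = -1.
v=2: v_2(a)=9, v_2(b)=7; units ≡ 3, 5 (mod 8); ε·ε+αω+βω = 1·0+9·1+7·1 ≡ 0  ⇒  (a,b)_2 = +1.
v=∞: 19734 > 0 and -335478 < 0  ⇒  (a,b)_∞ = +1.
v=13: a=13^-1·(≡9), b=13^-1·(≡10) mod 13; (9|13)=+1, (10|13)=+1; (−1)^{-1·-1·6}·(+1)^-1·(+1)^-1 = +1.
(19734, -335478 / ℚ) ramifies at {3, 11, 17, 23}: a division algebra.

[3, 11, 17, 23]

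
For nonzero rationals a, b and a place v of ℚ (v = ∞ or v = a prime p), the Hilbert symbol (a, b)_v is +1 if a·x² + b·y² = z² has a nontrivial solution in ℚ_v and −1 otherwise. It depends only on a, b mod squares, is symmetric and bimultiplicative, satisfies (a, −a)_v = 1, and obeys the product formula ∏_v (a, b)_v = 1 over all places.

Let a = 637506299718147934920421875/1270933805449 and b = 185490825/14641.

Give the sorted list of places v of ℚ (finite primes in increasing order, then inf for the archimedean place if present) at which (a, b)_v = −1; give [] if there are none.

Mod squares: a ≡ 19227, b ≡ 20553. Check v ∈ {∞, 2, 3, 5, 7, 11, 13, 17, 19, 29, 31}.
v=5: a=5^6·(≡3), b=5^2·(≡3) mod 5; (3|5)=-1, (3|5)=-1; (−1)^{6·2·2}·(-1)^2·(-1)^6 = +1.
v=13: a=13^3·(≡12), b=13^1·(≡8) mod 13; (12|13)=+1, (8|13)=-1; (−1)^{3·1·6}·(+1)^1·(-1)^3 = -1.
v=∞: 19227 > 0 and 20553 > 0  ⇒  (a,b)_∞ = +1.
v=31: a=31^4·(≡8), b=31^1·(≡26) mod 31; (8|31)=+1, (26|31)=-1; (−1)^{4·1·15}·(+1)^1·(-1)^4 = +1.
v=7: a=7^-2·(≡3), b=7^0·(≡4) mod 7; (3|7)=-1, (4|7)=+1; (−1)^{-2·0·3}·(-1)^0·(+1)^-2 = +1.
v=17: a=17^3·(≡13), b=17^1·(≡16) mod 17; (13|17)=+1, (16|17)=+1; (−1)^{3·1·8}·(+1)^1·(+1)^3 = +1.
v=19: a=19^6·(≡18), b=19^2·(≡18) mod 19; (18|19)=-1, (18|19)=-1; (−1)^{6·2·9}·(-1)^2·(-1)^6 = +1.
v=29: a=29^1·(≡9), b=29^0·(≡12) mod 29; (9|29)=+1, (12|29)=-1; (−1)^{1·0·14}·(+1)^0·(-1)^1 = -1.
v=2: v_2(a)=0, v_2(b)=0; units ≡ 3, 1 (mod 8); ε·ε+αω+βω = 1·0+0·0+0·1 ≡ 0  ⇒  (a,b)_2 = +1.
v=3: a=3^1·(≡1), b=3^1·(≡2) mod 3; (1|3)=+1, (2|3)=-1; (−1)^{1·1·1}·(+1)^1·(-1)^1 = +1.
v=11: a=11^-10·(≡7), b=11^-4·(≡3) mod 11; (7|11)=-1, (3|11)=+1; (−1)^{-10·-4·5}·(-1)^-4·(+1)^-10 = +1.
(19227, 20553 / ℚ) ramifies at {13, 29}: a division algebra.

[13, 29]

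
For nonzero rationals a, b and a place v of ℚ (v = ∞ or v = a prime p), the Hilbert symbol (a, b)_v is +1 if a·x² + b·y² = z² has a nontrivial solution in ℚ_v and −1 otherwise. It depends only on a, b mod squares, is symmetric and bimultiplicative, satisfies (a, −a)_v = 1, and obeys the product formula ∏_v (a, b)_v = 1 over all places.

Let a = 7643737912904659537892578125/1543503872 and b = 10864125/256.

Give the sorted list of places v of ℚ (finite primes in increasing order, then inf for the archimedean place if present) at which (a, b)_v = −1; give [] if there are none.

[17, 37]

(a, b) ≡ (737035, 5365) mod (ℚ^×)²; places V = {2, 3, 5, 13, 17, 23, 29, 37, ∞}.
(a,b)_29: α=3, u≡14; β=1, v≡11 (mod 29); (14|29)=-1, (11|29)=-1; sign (−1)^0·-1^1·-1^3 = +1.
(a,b)_2: α=-26, β=-8; u≡3, v≡5 (mod 8); ε(u)ε(v)=1·0, αω(v)=-26·1, βω(u)=-8·1; sum ≡ 0  ⇒  +1.
(a,b)_5: α=9, u≡3; β=3, v≡3 (mod 5); (3|5)=-1, (3|5)=-1; sign (−1)^0·-1^3·-1^9 = +1.
(a,b)_23: α=-1, u≡16; β=0, v≡2 (mod 23); (16|23)=+1, (2|23)=+1; sign (−1)^0·+1^0·+1^-1 = +1.
(a,b)_3: α=18, u≡1; β=4, v≡1 (mod 3); (1|3)=+1, (1|3)=+1; sign (−1)^0·+1^4·+1^18 = +1.
(a,b)_∞: sgn(737035)=+, sgn(5365)=+, so +1.
(a,b)_17: α=1, u≡10; β=0, v≡3 (mod 17); (10|17)=-1, (3|17)=-1; sign (−1)^0·-1^0·-1^1 = -1.
(a,b)_37: α=4, u≡22; β=1, v≡27 (mod 37); (22|37)=-1, (27|37)=+1; sign (−1)^0·-1^1·+1^4 = -1.
(a,b)_13: α=1, u≡8; β=0, v≡10 (mod 13); (8|13)=-1, (10|13)=+1; sign (−1)^0·-1^0·+1^1 = +1.
Ram(737035, 5365) = {17, 37}; no ℚ_17-point on the conic.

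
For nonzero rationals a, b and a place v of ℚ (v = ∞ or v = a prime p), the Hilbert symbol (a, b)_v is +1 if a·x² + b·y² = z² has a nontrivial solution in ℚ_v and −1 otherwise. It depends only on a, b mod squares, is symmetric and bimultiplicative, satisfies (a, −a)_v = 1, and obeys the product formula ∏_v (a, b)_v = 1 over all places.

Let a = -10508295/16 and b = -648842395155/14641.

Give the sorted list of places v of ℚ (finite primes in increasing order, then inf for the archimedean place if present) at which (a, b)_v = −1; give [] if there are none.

[17, inf]

(a, b) ≡ (-255, -7395) mod (ℚ^×)²; places V = {2, 3, 5, 7, 11, 17, 19, 29, ∞}.
(a,b)_2: α=-4, β=0; u≡1, v≡5 (mod 8); ε(u)ε(v)=0·0, αω(v)=-4·1, βω(u)=0·0; sum ≡ 0  ⇒  +1.
(a,b)_7: α=2, u≡2; β=0, v≡1 (mod 7); (2|7)=+1, (1|7)=+1; sign (−1)^0·+1^0·+1^2 = +1.
(a,b)_11: α=0, u≡1; β=-4, v≡2 (mod 11); (1|11)=+1, (2|11)=-1; sign (−1)^0·+1^-4·-1^0 = +1.
(a,b)_∞: sgn(-255)=−, sgn(-7395)=−, so -1.
(a,b)_29: α=2, u≡22; β=3, v≡5 (mod 29); (22|29)=+1, (5|29)=+1; sign (−1)^0·+1^3·+1^2 = +1.
(a,b)_19: α=0, u≡1; β=2, v≡10 (mod 19); (1|19)=+1, (10|19)=-1; sign (−1)^0·+1^2·-1^0 = +1.
(a,b)_5: α=1, u≡1; β=1, v≡4 (mod 5); (1|5)=+1, (4|5)=+1; sign (−1)^0·+1^1·+1^1 = +1.
(a,b)_17: α=1, u≡15; β=3, v≡5 (mod 17); (15|17)=+1, (5|17)=-1; sign (−1)^0·+1^3·-1^1 = -1.
(a,b)_3: α=1, u≡2; β=1, v≡1 (mod 3); (2|3)=-1, (1|3)=+1; sign (−1)^1·-1^1·+1^1 = +1.
|Ram(-255, -7395)| = 2, even; anisotropic at {17, ∞}.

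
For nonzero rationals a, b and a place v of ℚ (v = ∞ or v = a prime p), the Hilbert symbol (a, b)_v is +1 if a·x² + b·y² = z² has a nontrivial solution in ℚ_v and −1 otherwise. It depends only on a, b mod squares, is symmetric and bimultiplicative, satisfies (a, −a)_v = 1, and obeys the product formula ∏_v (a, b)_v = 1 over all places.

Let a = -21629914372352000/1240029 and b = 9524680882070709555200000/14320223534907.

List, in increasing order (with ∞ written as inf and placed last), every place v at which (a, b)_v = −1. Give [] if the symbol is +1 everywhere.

[5, 7]

(a, b) ≡ (-3570, 2310) mod (ℚ^×)²; places V = {2, 3, 5, 7, 11, 13, 17, 29, 37, ∞}.
(a,b)_11: α=2, u≡9; β=3, v≡9 (mod 11); (9|11)=+1, (9|11)=+1; sign (−1)^0·+1^3·+1^2 = +1.
(a,b)_∞: sgn(-3570)=−, sgn(2310)=+, so +1.
(a,b)_3: α=-11, u≡1; β=-21, v≡2 (mod 3); (1|3)=+1, (2|3)=-1; sign (−1)^1·+1^-21·-1^-11 = +1.
(a,b)_5: α=3, u≡1; β=5, v≡2 (mod 5); (1|5)=+1, (2|5)=-1; sign (−1)^0·+1^5·-1^3 = -1.
(a,b)_2: α=11, β=15; u≡7, v≡3 (mod 8); ε(u)ε(v)=1·1, αω(v)=11·1, βω(u)=15·0; sum ≡ 0  ⇒  +1.
(a,b)_37: α=0, u≡14; β=-2, v≡33 (mod 37); (14|37)=-1, (33|37)=+1; sign (−1)^0·-1^-2·+1^0 = +1.
(a,b)_7: α=-1, u≡4; β=1, v≡4 (mod 7); (4|7)=+1, (4|7)=+1; sign (−1)^1·+1^1·+1^-1 = -1.
(a,b)_29: α=2, u≡3; β=4, v≡11 (mod 29); (3|29)=-1, (11|29)=-1; sign (−1)^0·-1^4·-1^2 = +1.
(a,b)_13: α=2, u≡6; β=2, v≡12 (mod 13); (6|13)=-1, (12|13)=+1; sign (−1)^0·-1^2·+1^2 = +1.
(a,b)_17: α=3, u≡7; β=4, v≡1 (mod 17); (7|17)=-1, (1|17)=+1; sign (−1)^0·-1^4·+1^3 = +1.
|Ram(-3570, 2310)| = 2, even; anisotropic at {5, 7}.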